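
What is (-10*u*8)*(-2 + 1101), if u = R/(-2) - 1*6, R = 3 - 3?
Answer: 527520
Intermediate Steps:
R = 0
u = -6 (u = 0/(-2) - 1*6 = 0*(-1/2) - 6 = 0 - 6 = -6)
(-10*u*8)*(-2 + 1101) = (-10*(-6)*8)*(-2 + 1101) = (60*8)*1099 = 480*1099 = 527520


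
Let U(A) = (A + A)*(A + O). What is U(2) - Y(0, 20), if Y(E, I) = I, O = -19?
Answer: -88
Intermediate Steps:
U(A) = 2*A*(-19 + A) (U(A) = (A + A)*(A - 19) = (2*A)*(-19 + A) = 2*A*(-19 + A))
U(2) - Y(0, 20) = 2*2*(-19 + 2) - 1*20 = 2*2*(-17) - 20 = -68 - 20 = -88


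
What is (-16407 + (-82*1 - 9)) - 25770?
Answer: -42268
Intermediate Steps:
(-16407 + (-82*1 - 9)) - 25770 = (-16407 + (-82 - 9)) - 25770 = (-16407 - 91) - 25770 = -16498 - 25770 = -42268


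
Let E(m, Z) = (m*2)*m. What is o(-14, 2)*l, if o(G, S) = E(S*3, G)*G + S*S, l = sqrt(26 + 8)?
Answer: -1004*sqrt(34) ≈ -5854.3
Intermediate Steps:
E(m, Z) = 2*m**2 (E(m, Z) = (2*m)*m = 2*m**2)
l = sqrt(34) ≈ 5.8309
o(G, S) = S**2 + 18*G*S**2 (o(G, S) = (2*(S*3)**2)*G + S*S = (2*(3*S)**2)*G + S**2 = (2*(9*S**2))*G + S**2 = (18*S**2)*G + S**2 = 18*G*S**2 + S**2 = S**2 + 18*G*S**2)
o(-14, 2)*l = (2**2*(1 + 18*(-14)))*sqrt(34) = (4*(1 - 252))*sqrt(34) = (4*(-251))*sqrt(34) = -1004*sqrt(34)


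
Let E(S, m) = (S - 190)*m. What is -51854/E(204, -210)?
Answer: 25927/1470 ≈ 17.637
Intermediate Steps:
E(S, m) = m*(-190 + S) (E(S, m) = (-190 + S)*m = m*(-190 + S))
-51854/E(204, -210) = -51854*(-1/(210*(-190 + 204))) = -51854/((-210*14)) = -51854/(-2940) = -51854*(-1/2940) = 25927/1470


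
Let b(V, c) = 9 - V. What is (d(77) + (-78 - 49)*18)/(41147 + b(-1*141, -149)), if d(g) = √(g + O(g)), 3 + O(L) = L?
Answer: -2286/41297 + √151/41297 ≈ -0.055058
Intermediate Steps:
O(L) = -3 + L
d(g) = √(-3 + 2*g) (d(g) = √(g + (-3 + g)) = √(-3 + 2*g))
(d(77) + (-78 - 49)*18)/(41147 + b(-1*141, -149)) = (√(-3 + 2*77) + (-78 - 49)*18)/(41147 + (9 - (-1)*141)) = (√(-3 + 154) - 127*18)/(41147 + (9 - 1*(-141))) = (√151 - 2286)/(41147 + (9 + 141)) = (-2286 + √151)/(41147 + 150) = (-2286 + √151)/41297 = (-2286 + √151)*(1/41297) = -2286/41297 + √151/41297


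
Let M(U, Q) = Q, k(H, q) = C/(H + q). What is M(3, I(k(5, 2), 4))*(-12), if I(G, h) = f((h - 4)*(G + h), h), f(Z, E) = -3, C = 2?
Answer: 36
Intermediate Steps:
k(H, q) = 2/(H + q)
I(G, h) = -3
M(3, I(k(5, 2), 4))*(-12) = -3*(-12) = 36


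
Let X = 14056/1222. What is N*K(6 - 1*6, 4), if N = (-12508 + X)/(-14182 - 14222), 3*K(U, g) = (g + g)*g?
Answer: 20360960/4338711 ≈ 4.6929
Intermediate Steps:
X = 7028/611 (X = 14056*(1/1222) = 7028/611 ≈ 11.502)
K(U, g) = 2*g**2/3 (K(U, g) = ((g + g)*g)/3 = ((2*g)*g)/3 = (2*g**2)/3 = 2*g**2/3)
N = 636280/1446237 (N = (-12508 + 7028/611)/(-14182 - 14222) = -7635360/611/(-28404) = -7635360/611*(-1/28404) = 636280/1446237 ≈ 0.43996)
N*K(6 - 1*6, 4) = 636280*((2/3)*4**2)/1446237 = 636280*((2/3)*16)/1446237 = (636280/1446237)*(32/3) = 20360960/4338711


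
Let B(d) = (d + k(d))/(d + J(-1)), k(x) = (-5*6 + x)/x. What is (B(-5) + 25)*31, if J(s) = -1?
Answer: 2294/3 ≈ 764.67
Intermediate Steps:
k(x) = (-30 + x)/x
B(d) = (d + (-30 + d)/d)/(-1 + d) (B(d) = (d + (-30 + d)/d)/(d - 1) = (d + (-30 + d)/d)/(-1 + d))
(B(-5) + 25)*31 = ((-30 - 5 + (-5)²)/((-5)*(-1 - 5)) + 25)*31 = (-⅕*(-30 - 5 + 25)/(-6) + 25)*31 = (-⅕*(-⅙)*(-10) + 25)*31 = (-⅓ + 25)*31 = (74/3)*31 = 2294/3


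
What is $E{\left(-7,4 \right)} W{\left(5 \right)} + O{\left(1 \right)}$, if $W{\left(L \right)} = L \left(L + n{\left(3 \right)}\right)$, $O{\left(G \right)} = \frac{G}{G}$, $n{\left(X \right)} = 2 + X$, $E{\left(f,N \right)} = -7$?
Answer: $-349$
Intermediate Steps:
$O{\left(G \right)} = 1$
$W{\left(L \right)} = L \left(5 + L\right)$ ($W{\left(L \right)} = L \left(L + \left(2 + 3\right)\right) = L \left(L + 5\right) = L \left(5 + L\right)$)
$E{\left(-7,4 \right)} W{\left(5 \right)} + O{\left(1 \right)} = - 7 \cdot 5 \left(5 + 5\right) + 1 = - 7 \cdot 5 \cdot 10 + 1 = \left(-7\right) 50 + 1 = -350 + 1 = -349$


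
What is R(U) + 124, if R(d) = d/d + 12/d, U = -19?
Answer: 2363/19 ≈ 124.37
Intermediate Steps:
R(d) = 1 + 12/d
R(U) + 124 = (12 - 19)/(-19) + 124 = -1/19*(-7) + 124 = 7/19 + 124 = 2363/19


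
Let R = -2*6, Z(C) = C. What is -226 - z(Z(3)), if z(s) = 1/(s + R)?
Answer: -2033/9 ≈ -225.89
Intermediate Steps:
R = -12
z(s) = 1/(-12 + s) (z(s) = 1/(s - 12) = 1/(-12 + s))
-226 - z(Z(3)) = -226 - 1/(-12 + 3) = -226 - 1/(-9) = -226 - 1*(-⅑) = -226 + ⅑ = -2033/9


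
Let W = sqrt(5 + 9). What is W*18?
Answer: 18*sqrt(14) ≈ 67.350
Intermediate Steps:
W = sqrt(14) ≈ 3.7417
W*18 = sqrt(14)*18 = 18*sqrt(14)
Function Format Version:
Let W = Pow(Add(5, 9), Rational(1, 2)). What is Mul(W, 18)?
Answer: Mul(18, Pow(14, Rational(1, 2))) ≈ 67.350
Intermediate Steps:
W = Pow(14, Rational(1, 2)) ≈ 3.7417
Mul(W, 18) = Mul(Pow(14, Rational(1, 2)), 18) = Mul(18, Pow(14, Rational(1, 2)))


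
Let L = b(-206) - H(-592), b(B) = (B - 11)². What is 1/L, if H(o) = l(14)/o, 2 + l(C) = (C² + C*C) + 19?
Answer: 592/27877097 ≈ 2.1236e-5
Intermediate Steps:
l(C) = 17 + 2*C² (l(C) = -2 + ((C² + C*C) + 19) = -2 + ((C² + C²) + 19) = -2 + (2*C² + 19) = -2 + (19 + 2*C²) = 17 + 2*C²)
b(B) = (-11 + B)²
H(o) = 409/o (H(o) = (17 + 2*14²)/o = (17 + 2*196)/o = (17 + 392)/o = 409/o)
L = 27877097/592 (L = (-11 - 206)² - 409/(-592) = (-217)² - 409*(-1)/592 = 47089 - 1*(-409/592) = 47089 + 409/592 = 27877097/592 ≈ 47090.)
1/L = 1/(27877097/592) = 592/27877097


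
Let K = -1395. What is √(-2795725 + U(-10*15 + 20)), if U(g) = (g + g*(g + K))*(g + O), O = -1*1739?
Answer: I*√373082005 ≈ 19315.0*I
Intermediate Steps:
O = -1739
U(g) = (-1739 + g)*(g + g*(-1395 + g)) (U(g) = (g + g*(g - 1395))*(g - 1739) = (g + g*(-1395 + g))*(-1739 + g) = (-1739 + g)*(g + g*(-1395 + g)))
√(-2795725 + U(-10*15 + 20)) = √(-2795725 + (-10*15 + 20)*(2424166 + (-10*15 + 20)² - 3133*(-10*15 + 20))) = √(-2795725 + (-150 + 20)*(2424166 + (-150 + 20)² - 3133*(-150 + 20))) = √(-2795725 - 130*(2424166 + (-130)² - 3133*(-130))) = √(-2795725 - 130*(2424166 + 16900 + 407290)) = √(-2795725 - 130*2848356) = √(-2795725 - 370286280) = √(-373082005) = I*√373082005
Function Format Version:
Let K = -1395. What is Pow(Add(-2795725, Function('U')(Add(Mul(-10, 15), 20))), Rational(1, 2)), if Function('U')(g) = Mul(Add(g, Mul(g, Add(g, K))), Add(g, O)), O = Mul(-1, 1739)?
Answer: Mul(I, Pow(373082005, Rational(1, 2))) ≈ Mul(19315., I)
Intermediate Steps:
O = -1739
Function('U')(g) = Mul(Add(-1739, g), Add(g, Mul(g, Add(-1395, g)))) (Function('U')(g) = Mul(Add(g, Mul(g, Add(g, -1395))), Add(g, -1739)) = Mul(Add(g, Mul(g, Add(-1395, g))), Add(-1739, g)) = Mul(Add(-1739, g), Add(g, Mul(g, Add(-1395, g)))))
Pow(Add(-2795725, Function('U')(Add(Mul(-10, 15), 20))), Rational(1, 2)) = Pow(Add(-2795725, Mul(Add(Mul(-10, 15), 20), Add(2424166, Pow(Add(Mul(-10, 15), 20), 2), Mul(-3133, Add(Mul(-10, 15), 20))))), Rational(1, 2)) = Pow(Add(-2795725, Mul(Add(-150, 20), Add(2424166, Pow(Add(-150, 20), 2), Mul(-3133, Add(-150, 20))))), Rational(1, 2)) = Pow(Add(-2795725, Mul(-130, Add(2424166, Pow(-130, 2), Mul(-3133, -130)))), Rational(1, 2)) = Pow(Add(-2795725, Mul(-130, Add(2424166, 16900, 407290))), Rational(1, 2)) = Pow(Add(-2795725, Mul(-130, 2848356)), Rational(1, 2)) = Pow(Add(-2795725, -370286280), Rational(1, 2)) = Pow(-373082005, Rational(1, 2)) = Mul(I, Pow(373082005, Rational(1, 2)))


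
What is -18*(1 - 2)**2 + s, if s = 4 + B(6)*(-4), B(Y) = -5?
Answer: 6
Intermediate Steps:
s = 24 (s = 4 - 5*(-4) = 4 + 20 = 24)
-18*(1 - 2)**2 + s = -18*(1 - 2)**2 + 24 = -18*(-1)**2 + 24 = -18*1 + 24 = -18 + 24 = 6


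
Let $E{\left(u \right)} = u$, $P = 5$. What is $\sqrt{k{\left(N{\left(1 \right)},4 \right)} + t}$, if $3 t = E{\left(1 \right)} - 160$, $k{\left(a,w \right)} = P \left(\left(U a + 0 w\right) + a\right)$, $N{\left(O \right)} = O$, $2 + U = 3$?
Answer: $i \sqrt{43} \approx 6.5574 i$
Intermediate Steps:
$U = 1$ ($U = -2 + 3 = 1$)
$k{\left(a,w \right)} = 10 a$ ($k{\left(a,w \right)} = 5 \left(\left(1 a + 0 w\right) + a\right) = 5 \left(\left(a + 0\right) + a\right) = 5 \left(a + a\right) = 5 \cdot 2 a = 10 a$)
$t = -53$ ($t = \frac{1 - 160}{3} = \frac{1}{3} \left(-159\right) = -53$)
$\sqrt{k{\left(N{\left(1 \right)},4 \right)} + t} = \sqrt{10 \cdot 1 - 53} = \sqrt{10 - 53} = \sqrt{-43} = i \sqrt{43}$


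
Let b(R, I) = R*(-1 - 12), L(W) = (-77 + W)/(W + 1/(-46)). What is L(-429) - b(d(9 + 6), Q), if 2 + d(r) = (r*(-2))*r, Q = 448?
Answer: -115939584/19735 ≈ -5874.8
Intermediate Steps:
L(W) = (-77 + W)/(-1/46 + W) (L(W) = (-77 + W)/(W - 1/46) = (-77 + W)/(-1/46 + W))
d(r) = -2 - 2*r**2 (d(r) = -2 + (r*(-2))*r = -2 + (-2*r)*r = -2 - 2*r**2)
b(R, I) = -13*R (b(R, I) = R*(-13) = -13*R)
L(-429) - b(d(9 + 6), Q) = 46*(-77 - 429)/(-1 + 46*(-429)) - (-13)*(-2 - 2*(9 + 6)**2) = 46*(-506)/(-1 - 19734) - (-13)*(-2 - 2*15**2) = 46*(-506)/(-19735) - (-13)*(-2 - 2*225) = 46*(-1/19735)*(-506) - (-13)*(-2 - 450) = 23276/19735 - (-13)*(-452) = 23276/19735 - 1*5876 = 23276/19735 - 5876 = -115939584/19735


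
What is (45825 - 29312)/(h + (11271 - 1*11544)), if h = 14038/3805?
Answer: -62831965/1024727 ≈ -61.316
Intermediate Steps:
h = 14038/3805 (h = 14038*(1/3805) = 14038/3805 ≈ 3.6894)
(45825 - 29312)/(h + (11271 - 1*11544)) = (45825 - 29312)/(14038/3805 + (11271 - 1*11544)) = 16513/(14038/3805 + (11271 - 11544)) = 16513/(14038/3805 - 273) = 16513/(-1024727/3805) = 16513*(-3805/1024727) = -62831965/1024727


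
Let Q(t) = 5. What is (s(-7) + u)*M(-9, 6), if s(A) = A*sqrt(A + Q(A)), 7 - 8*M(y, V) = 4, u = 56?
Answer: 21 - 21*I*sqrt(2)/8 ≈ 21.0 - 3.7123*I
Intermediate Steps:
M(y, V) = 3/8 (M(y, V) = 7/8 - 1/8*4 = 7/8 - 1/2 = 3/8)
s(A) = A*sqrt(5 + A) (s(A) = A*sqrt(A + 5) = A*sqrt(5 + A))
(s(-7) + u)*M(-9, 6) = (-7*sqrt(5 - 7) + 56)*(3/8) = (-7*I*sqrt(2) + 56)*(3/8) = (56 - 7*I*sqrt(2))*(3/8) = 21 - 21*I*sqrt(2)/8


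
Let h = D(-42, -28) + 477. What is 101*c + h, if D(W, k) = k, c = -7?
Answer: -258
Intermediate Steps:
h = 449 (h = -28 + 477 = 449)
101*c + h = 101*(-7) + 449 = -707 + 449 = -258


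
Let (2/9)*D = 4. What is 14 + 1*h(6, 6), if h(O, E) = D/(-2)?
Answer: 5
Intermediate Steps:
D = 18 (D = (9/2)*4 = 18)
h(O, E) = -9 (h(O, E) = 18/(-2) = 18*(-½) = -9)
14 + 1*h(6, 6) = 14 + 1*(-9) = 14 - 9 = 5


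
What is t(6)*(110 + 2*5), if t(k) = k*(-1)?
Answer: -720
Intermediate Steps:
t(k) = -k
t(6)*(110 + 2*5) = (-1*6)*(110 + 2*5) = -6*(110 + 10) = -6*120 = -720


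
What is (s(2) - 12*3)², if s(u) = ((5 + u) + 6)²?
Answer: 17689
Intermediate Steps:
s(u) = (11 + u)²
(s(2) - 12*3)² = ((11 + 2)² - 12*3)² = (13² - 36)² = (169 - 36)² = 133² = 17689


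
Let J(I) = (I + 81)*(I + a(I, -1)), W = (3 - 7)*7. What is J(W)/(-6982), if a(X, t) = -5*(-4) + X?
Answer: 954/3491 ≈ 0.27327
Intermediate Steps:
W = -28 (W = -4*7 = -28)
a(X, t) = 20 + X
J(I) = (20 + 2*I)*(81 + I) (J(I) = (I + 81)*(I + (20 + I)) = (81 + I)*(20 + 2*I) = (20 + 2*I)*(81 + I))
J(W)/(-6982) = (1620 + 2*(-28)² + 182*(-28))/(-6982) = (1620 + 2*784 - 5096)*(-1/6982) = (1620 + 1568 - 5096)*(-1/6982) = -1908*(-1/6982) = 954/3491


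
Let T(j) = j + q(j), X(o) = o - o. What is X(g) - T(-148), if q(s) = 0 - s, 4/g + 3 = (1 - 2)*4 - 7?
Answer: 0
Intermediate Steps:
g = -2/7 (g = 4/(-3 + ((1 - 2)*4 - 7)) = 4/(-3 + (-1*4 - 7)) = 4/(-3 + (-4 - 7)) = 4/(-3 - 11) = 4/(-14) = 4*(-1/14) = -2/7 ≈ -0.28571)
X(o) = 0
q(s) = -s
T(j) = 0 (T(j) = j - j = 0)
X(g) - T(-148) = 0 - 1*0 = 0 + 0 = 0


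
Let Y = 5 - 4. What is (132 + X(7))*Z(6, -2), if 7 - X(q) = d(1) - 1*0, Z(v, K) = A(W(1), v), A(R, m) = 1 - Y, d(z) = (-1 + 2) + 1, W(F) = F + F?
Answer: 0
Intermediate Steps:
Y = 1
W(F) = 2*F
d(z) = 2 (d(z) = 1 + 1 = 2)
A(R, m) = 0 (A(R, m) = 1 - 1*1 = 1 - 1 = 0)
Z(v, K) = 0
X(q) = 5 (X(q) = 7 - (2 - 1*0) = 7 - (2 + 0) = 7 - 1*2 = 7 - 2 = 5)
(132 + X(7))*Z(6, -2) = (132 + 5)*0 = 137*0 = 0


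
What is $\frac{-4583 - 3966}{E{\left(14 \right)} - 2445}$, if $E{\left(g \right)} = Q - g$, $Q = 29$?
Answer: $\frac{8549}{2430} \approx 3.5181$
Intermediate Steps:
$E{\left(g \right)} = 29 - g$
$\frac{-4583 - 3966}{E{\left(14 \right)} - 2445} = \frac{-4583 - 3966}{\left(29 - 14\right) - 2445} = - \frac{8549}{\left(29 - 14\right) - 2445} = - \frac{8549}{15 - 2445} = - \frac{8549}{-2430} = \left(-8549\right) \left(- \frac{1}{2430}\right) = \frac{8549}{2430}$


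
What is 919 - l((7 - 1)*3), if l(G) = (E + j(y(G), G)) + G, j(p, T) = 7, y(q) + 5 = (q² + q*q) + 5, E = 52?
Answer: 842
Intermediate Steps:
y(q) = 2*q² (y(q) = -5 + ((q² + q*q) + 5) = -5 + ((q² + q²) + 5) = -5 + (2*q² + 5) = -5 + (5 + 2*q²) = 2*q²)
l(G) = 59 + G (l(G) = (52 + 7) + G = 59 + G)
919 - l((7 - 1)*3) = 919 - (59 + (7 - 1)*3) = 919 - (59 + 6*3) = 919 - (59 + 18) = 919 - 1*77 = 919 - 77 = 842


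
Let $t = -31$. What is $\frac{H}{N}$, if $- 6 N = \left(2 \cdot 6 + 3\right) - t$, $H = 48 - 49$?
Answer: $\frac{3}{23} \approx 0.13043$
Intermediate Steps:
$H = -1$
$N = - \frac{23}{3}$ ($N = - \frac{\left(2 \cdot 6 + 3\right) - -31}{6} = - \frac{\left(12 + 3\right) + 31}{6} = - \frac{15 + 31}{6} = \left(- \frac{1}{6}\right) 46 = - \frac{23}{3} \approx -7.6667$)
$\frac{H}{N} = \frac{1}{- \frac{23}{3}} \left(-1\right) = \left(- \frac{3}{23}\right) \left(-1\right) = \frac{3}{23}$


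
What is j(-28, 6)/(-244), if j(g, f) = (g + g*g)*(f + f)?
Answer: -2268/61 ≈ -37.180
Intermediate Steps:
j(g, f) = 2*f*(g + g**2) (j(g, f) = (g + g**2)*(2*f) = 2*f*(g + g**2))
j(-28, 6)/(-244) = (2*6*(-28)*(1 - 28))/(-244) = (2*6*(-28)*(-27))*(-1/244) = 9072*(-1/244) = -2268/61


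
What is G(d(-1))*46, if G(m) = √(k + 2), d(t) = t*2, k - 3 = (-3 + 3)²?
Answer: 46*√5 ≈ 102.86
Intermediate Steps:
k = 3 (k = 3 + (-3 + 3)² = 3 + 0² = 3 + 0 = 3)
d(t) = 2*t
G(m) = √5 (G(m) = √(3 + 2) = √5)
G(d(-1))*46 = √5*46 = 46*√5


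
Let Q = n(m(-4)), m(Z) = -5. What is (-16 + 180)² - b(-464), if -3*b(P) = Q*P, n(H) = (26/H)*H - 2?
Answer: 23184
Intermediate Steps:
n(H) = 24 (n(H) = 26 - 2 = 24)
Q = 24
b(P) = -8*P
(-16 + 180)² - b(-464) = (-16 + 180)² - (-8)*(-464) = 164² - 1*3712 = 26896 - 3712 = 23184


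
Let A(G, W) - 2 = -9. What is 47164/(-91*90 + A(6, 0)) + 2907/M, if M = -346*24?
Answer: -138492845/22689296 ≈ -6.1039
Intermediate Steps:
A(G, W) = -7 (A(G, W) = 2 - 9 = -7)
M = -8304
47164/(-91*90 + A(6, 0)) + 2907/M = 47164/(-91*90 - 7) + 2907/(-8304) = 47164/(-8190 - 7) + 2907*(-1/8304) = 47164/(-8197) - 969/2768 = 47164*(-1/8197) - 969/2768 = -47164/8197 - 969/2768 = -138492845/22689296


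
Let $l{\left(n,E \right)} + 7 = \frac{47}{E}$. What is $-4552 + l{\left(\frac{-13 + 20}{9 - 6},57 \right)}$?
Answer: $- \frac{259816}{57} \approx -4558.2$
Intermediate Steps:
$l{\left(n,E \right)} = -7 + \frac{47}{E}$
$-4552 + l{\left(\frac{-13 + 20}{9 - 6},57 \right)} = -4552 - \left(7 - \frac{47}{57}\right) = -4552 + \left(-7 + 47 \cdot \frac{1}{57}\right) = -4552 + \left(-7 + \frac{47}{57}\right) = -4552 - \frac{352}{57} = - \frac{259816}{57}$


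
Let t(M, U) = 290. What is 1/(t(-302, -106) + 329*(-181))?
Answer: -1/59259 ≈ -1.6875e-5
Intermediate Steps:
1/(t(-302, -106) + 329*(-181)) = 1/(290 + 329*(-181)) = 1/(290 - 59549) = 1/(-59259) = -1/59259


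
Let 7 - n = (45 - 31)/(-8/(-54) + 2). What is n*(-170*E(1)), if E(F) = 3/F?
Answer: -7140/29 ≈ -246.21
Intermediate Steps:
n = 14/29 (n = 7 - (45 - 31)/(-8/(-54) + 2) = 7 - 14/(-8*(-1/54) + 2) = 7 - 14/(4/27 + 2) = 7 - 14/58/27 = 7 - 14*27/58 = 7 - 1*189/29 = 7 - 189/29 = 14/29 ≈ 0.48276)
n*(-170*E(1)) = 14*(-510/1)/29 = 14*(-510)/29 = 14*(-170*3)/29 = (14/29)*(-510) = -7140/29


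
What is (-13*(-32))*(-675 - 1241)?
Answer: -797056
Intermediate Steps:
(-13*(-32))*(-675 - 1241) = 416*(-1916) = -797056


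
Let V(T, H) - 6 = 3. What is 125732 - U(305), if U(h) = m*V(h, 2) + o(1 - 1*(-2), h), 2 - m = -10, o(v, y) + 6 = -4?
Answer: 125634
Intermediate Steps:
V(T, H) = 9 (V(T, H) = 6 + 3 = 9)
o(v, y) = -10 (o(v, y) = -6 - 4 = -10)
m = 12 (m = 2 - 1*(-10) = 2 + 10 = 12)
U(h) = 98 (U(h) = 12*9 - 10 = 108 - 10 = 98)
125732 - U(305) = 125732 - 1*98 = 125732 - 98 = 125634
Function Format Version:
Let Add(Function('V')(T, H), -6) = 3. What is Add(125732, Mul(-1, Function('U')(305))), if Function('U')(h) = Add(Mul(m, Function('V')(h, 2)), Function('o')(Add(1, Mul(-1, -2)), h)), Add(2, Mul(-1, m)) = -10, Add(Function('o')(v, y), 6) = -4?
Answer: 125634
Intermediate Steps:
Function('V')(T, H) = 9 (Function('V')(T, H) = Add(6, 3) = 9)
Function('o')(v, y) = -10 (Function('o')(v, y) = Add(-6, -4) = -10)
m = 12 (m = Add(2, Mul(-1, -10)) = Add(2, 10) = 12)
Function('U')(h) = 98 (Function('U')(h) = Add(Mul(12, 9), -10) = Add(108, -10) = 98)
Add(125732, Mul(-1, Function('U')(305))) = Add(125732, Mul(-1, 98)) = Add(125732, -98) = 125634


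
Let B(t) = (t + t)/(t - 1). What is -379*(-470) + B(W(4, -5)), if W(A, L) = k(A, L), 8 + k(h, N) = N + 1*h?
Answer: 890659/5 ≈ 1.7813e+5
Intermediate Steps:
k(h, N) = -8 + N + h (k(h, N) = -8 + (N + 1*h) = -8 + (N + h) = -8 + N + h)
W(A, L) = -8 + A + L (W(A, L) = -8 + L + A = -8 + A + L)
B(t) = 2*t/(-1 + t) (B(t) = (2*t)/(-1 + t) = 2*t/(-1 + t))
-379*(-470) + B(W(4, -5)) = -379*(-470) + 2*(-8 + 4 - 5)/(-1 + (-8 + 4 - 5)) = 178130 + 2*(-9)/(-1 - 9) = 178130 + 2*(-9)/(-10) = 178130 + 2*(-9)*(-1/10) = 178130 + 9/5 = 890659/5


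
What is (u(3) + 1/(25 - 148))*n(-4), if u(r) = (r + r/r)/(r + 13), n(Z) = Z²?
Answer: 476/123 ≈ 3.8699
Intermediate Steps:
u(r) = (1 + r)/(13 + r) (u(r) = (r + 1)/(13 + r) = (1 + r)/(13 + r))
(u(3) + 1/(25 - 148))*n(-4) = ((1 + 3)/(13 + 3) + 1/(25 - 148))*(-4)² = (4/16 + 1/(-123))*16 = ((1/16)*4 - 1/123)*16 = (¼ - 1/123)*16 = (119/492)*16 = 476/123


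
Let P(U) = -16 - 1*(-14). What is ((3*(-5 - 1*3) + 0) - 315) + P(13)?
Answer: -341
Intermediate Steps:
P(U) = -2 (P(U) = -16 + 14 = -2)
((3*(-5 - 1*3) + 0) - 315) + P(13) = ((3*(-5 - 1*3) + 0) - 315) - 2 = ((3*(-5 - 3) + 0) - 315) - 2 = ((3*(-8) + 0) - 315) - 2 = ((-24 + 0) - 315) - 2 = (-24 - 315) - 2 = -339 - 2 = -341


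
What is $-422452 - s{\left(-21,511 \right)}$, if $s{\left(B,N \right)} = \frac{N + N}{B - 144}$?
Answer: $- \frac{69703558}{165} \approx -4.2245 \cdot 10^{5}$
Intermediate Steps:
$s{\left(B,N \right)} = \frac{2 N}{-144 + B}$
$-422452 - s{\left(-21,511 \right)} = -422452 - 2 \cdot 511 \frac{1}{-144 - 21} = -422452 - 2 \cdot 511 \frac{1}{-165} = -422452 - 2 \cdot 511 \left(- \frac{1}{165}\right) = -422452 - - \frac{1022}{165} = -422452 + \frac{1022}{165} = - \frac{69703558}{165}$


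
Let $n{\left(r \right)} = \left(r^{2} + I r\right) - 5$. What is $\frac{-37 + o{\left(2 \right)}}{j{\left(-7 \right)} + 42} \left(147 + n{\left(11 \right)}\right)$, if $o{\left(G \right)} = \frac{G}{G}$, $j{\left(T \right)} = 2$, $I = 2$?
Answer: $- \frac{2565}{11} \approx -233.18$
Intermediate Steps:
$n{\left(r \right)} = -5 + r^{2} + 2 r$ ($n{\left(r \right)} = \left(r^{2} + 2 r\right) - 5 = -5 + r^{2} + 2 r$)
$o{\left(G \right)} = 1$
$\frac{-37 + o{\left(2 \right)}}{j{\left(-7 \right)} + 42} \left(147 + n{\left(11 \right)}\right) = \frac{-37 + 1}{2 + 42} \left(147 + \left(-5 + 11^{2} + 2 \cdot 11\right)\right) = - \frac{36}{44} \left(147 + \left(-5 + 121 + 22\right)\right) = \left(-36\right) \frac{1}{44} \left(147 + 138\right) = \left(- \frac{9}{11}\right) 285 = - \frac{2565}{11}$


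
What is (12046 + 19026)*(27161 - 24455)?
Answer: 84080832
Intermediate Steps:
(12046 + 19026)*(27161 - 24455) = 31072*2706 = 84080832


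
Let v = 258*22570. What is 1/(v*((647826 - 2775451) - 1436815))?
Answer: -1/20755947986400 ≈ -4.8179e-14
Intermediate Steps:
v = 5823060
1/(v*((647826 - 2775451) - 1436815)) = 1/(5823060*((647826 - 2775451) - 1436815)) = 1/(5823060*(-2127625 - 1436815)) = (1/5823060)/(-3564440) = (1/5823060)*(-1/3564440) = -1/20755947986400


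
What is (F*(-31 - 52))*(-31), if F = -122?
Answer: -313906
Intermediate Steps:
(F*(-31 - 52))*(-31) = -122*(-31 - 52)*(-31) = -122*(-83)*(-31) = 10126*(-31) = -313906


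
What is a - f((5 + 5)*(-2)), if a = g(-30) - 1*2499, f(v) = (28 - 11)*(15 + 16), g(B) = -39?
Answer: -3065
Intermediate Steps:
f(v) = 527 (f(v) = 17*31 = 527)
a = -2538 (a = -39 - 1*2499 = -39 - 2499 = -2538)
a - f((5 + 5)*(-2)) = -2538 - 1*527 = -2538 - 527 = -3065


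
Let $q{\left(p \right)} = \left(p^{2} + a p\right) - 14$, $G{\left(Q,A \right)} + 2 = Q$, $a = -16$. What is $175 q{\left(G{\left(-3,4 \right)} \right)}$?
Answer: $15925$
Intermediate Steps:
$G{\left(Q,A \right)} = -2 + Q$
$q{\left(p \right)} = -14 + p^{2} - 16 p$ ($q{\left(p \right)} = \left(p^{2} - 16 p\right) - 14 = -14 + p^{2} - 16 p$)
$175 q{\left(G{\left(-3,4 \right)} \right)} = 175 \left(-14 + \left(-2 - 3\right)^{2} - 16 \left(-2 - 3\right)\right) = 175 \left(-14 + \left(-5\right)^{2} - -80\right) = 175 \left(-14 + 25 + 80\right) = 175 \cdot 91 = 15925$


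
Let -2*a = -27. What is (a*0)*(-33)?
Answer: 0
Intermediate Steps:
a = 27/2 (a = -½*(-27) = 27/2 ≈ 13.500)
(a*0)*(-33) = ((27/2)*0)*(-33) = 0*(-33) = 0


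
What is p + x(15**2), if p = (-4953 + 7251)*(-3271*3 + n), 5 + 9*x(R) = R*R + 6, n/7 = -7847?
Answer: -1338943418/9 ≈ -1.4877e+8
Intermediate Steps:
n = -54929 (n = 7*(-7847) = -54929)
x(R) = 1/9 + R**2/9 (x(R) = -5/9 + (R*R + 6)/9 = -5/9 + (R**2 + 6)/9 = -5/9 + (6 + R**2)/9 = -5/9 + (2/3 + R**2/9) = 1/9 + R**2/9)
p = -148777116 (p = (-4953 + 7251)*(-3271*3 - 54929) = 2298*(-9813 - 54929) = 2298*(-64742) = -148777116)
p + x(15**2) = -148777116 + (1/9 + (15**2)**2/9) = -148777116 + (1/9 + (1/9)*225**2) = -148777116 + (1/9 + (1/9)*50625) = -148777116 + (1/9 + 5625) = -148777116 + 50626/9 = -1338943418/9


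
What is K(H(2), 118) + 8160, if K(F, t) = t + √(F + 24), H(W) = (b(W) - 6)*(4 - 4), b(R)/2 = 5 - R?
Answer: 8278 + 2*√6 ≈ 8282.9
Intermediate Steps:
b(R) = 10 - 2*R (b(R) = 2*(5 - R) = 10 - 2*R)
H(W) = 0 (H(W) = ((10 - 2*W) - 6)*(4 - 4) = (4 - 2*W)*0 = 0)
K(F, t) = t + √(24 + F)
K(H(2), 118) + 8160 = (118 + √(24 + 0)) + 8160 = (118 + √24) + 8160 = (118 + 2*√6) + 8160 = 8278 + 2*√6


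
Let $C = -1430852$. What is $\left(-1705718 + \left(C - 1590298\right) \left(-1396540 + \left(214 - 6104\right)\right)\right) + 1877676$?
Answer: $4236951566458$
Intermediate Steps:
$\left(-1705718 + \left(C - 1590298\right) \left(-1396540 + \left(214 - 6104\right)\right)\right) + 1877676 = \left(-1705718 + \left(-1430852 - 1590298\right) \left(-1396540 + \left(214 - 6104\right)\right)\right) + 1877676 = \left(-1705718 - 3021150 \left(-1396540 + \left(214 - 6104\right)\right)\right) + 1877676 = \left(-1705718 - 3021150 \left(-1396540 - 5890\right)\right) + 1877676 = \left(-1705718 - -4236951394500\right) + 1877676 = \left(-1705718 + 4236951394500\right) + 1877676 = 4236949688782 + 1877676 = 4236951566458$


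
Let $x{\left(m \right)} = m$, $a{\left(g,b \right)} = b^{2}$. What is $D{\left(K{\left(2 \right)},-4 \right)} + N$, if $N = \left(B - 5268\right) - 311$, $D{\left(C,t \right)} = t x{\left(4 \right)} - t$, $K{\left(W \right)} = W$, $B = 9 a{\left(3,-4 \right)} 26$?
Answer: $-1847$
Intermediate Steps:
$B = 3744$ ($B = 9 \left(-4\right)^{2} \cdot 26 = 9 \cdot 16 \cdot 26 = 144 \cdot 26 = 3744$)
$D{\left(C,t \right)} = 3 t$ ($D{\left(C,t \right)} = t 4 - t = 4 t - t = 3 t$)
$N = -1835$ ($N = \left(3744 - 5268\right) - 311 = -1524 - 311 = -1835$)
$D{\left(K{\left(2 \right)},-4 \right)} + N = 3 \left(-4\right) - 1835 = -12 - 1835 = -1847$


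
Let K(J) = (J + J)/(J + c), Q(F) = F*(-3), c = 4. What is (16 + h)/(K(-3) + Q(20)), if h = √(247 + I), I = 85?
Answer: -8/33 - √83/33 ≈ -0.51850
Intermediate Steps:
Q(F) = -3*F
K(J) = 2*J/(4 + J) (K(J) = (J + J)/(J + 4) = (2*J)/(4 + J) = 2*J/(4 + J))
h = 2*√83 (h = √(247 + 85) = √332 = 2*√83 ≈ 18.221)
(16 + h)/(K(-3) + Q(20)) = (16 + 2*√83)/(2*(-3)/(4 - 3) - 3*20) = (16 + 2*√83)/(2*(-3)/1 - 60) = (16 + 2*√83)/(2*(-3)*1 - 60) = (16 + 2*√83)/(-6 - 60) = (16 + 2*√83)/(-66) = (16 + 2*√83)*(-1/66) = -8/33 - √83/33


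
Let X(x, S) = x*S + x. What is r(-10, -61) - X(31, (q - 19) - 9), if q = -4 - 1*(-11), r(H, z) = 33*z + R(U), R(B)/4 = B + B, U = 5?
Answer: -1353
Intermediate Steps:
R(B) = 8*B (R(B) = 4*(B + B) = 4*(2*B) = 8*B)
r(H, z) = 40 + 33*z (r(H, z) = 33*z + 8*5 = 33*z + 40 = 40 + 33*z)
q = 7 (q = -4 + 11 = 7)
X(x, S) = x + S*x (X(x, S) = S*x + x = x + S*x)
r(-10, -61) - X(31, (q - 19) - 9) = (40 + 33*(-61)) - 31*(1 + ((7 - 19) - 9)) = (40 - 2013) - 31*(1 + (-12 - 9)) = -1973 - 31*(1 - 21) = -1973 - 31*(-20) = -1973 - 1*(-620) = -1973 + 620 = -1353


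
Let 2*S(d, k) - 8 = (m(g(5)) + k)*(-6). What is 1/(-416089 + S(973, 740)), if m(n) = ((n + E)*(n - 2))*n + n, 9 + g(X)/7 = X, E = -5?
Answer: -1/335061 ≈ -2.9845e-6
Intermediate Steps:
g(X) = -63 + 7*X
m(n) = n + n*(-5 + n)*(-2 + n) (m(n) = ((n - 5)*(n - 2))*n + n = ((-5 + n)*(-2 + n))*n + n = n*(-5 + n)*(-2 + n) + n = n + n*(-5 + n)*(-2 + n))
S(d, k) = 83248 - 3*k (S(d, k) = 4 + (((-63 + 7*5)*(11 + (-63 + 7*5)² - 7*(-63 + 7*5)) + k)*(-6))/2 = 4 + (((-63 + 35)*(11 + (-63 + 35)² - 7*(-63 + 35)) + k)*(-6))/2 = 4 + ((-28*(11 + (-28)² - 7*(-28)) + k)*(-6))/2 = 4 + ((-28*(11 + 784 + 196) + k)*(-6))/2 = 4 + ((-28*991 + k)*(-6))/2 = 4 + ((-27748 + k)*(-6))/2 = 4 + (166488 - 6*k)/2 = 4 + (83244 - 3*k) = 83248 - 3*k)
1/(-416089 + S(973, 740)) = 1/(-416089 + (83248 - 3*740)) = 1/(-416089 + (83248 - 2220)) = 1/(-416089 + 81028) = 1/(-335061) = -1/335061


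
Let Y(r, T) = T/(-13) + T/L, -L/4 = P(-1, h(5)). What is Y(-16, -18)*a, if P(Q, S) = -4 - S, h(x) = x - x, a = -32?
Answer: -108/13 ≈ -8.3077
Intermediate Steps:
h(x) = 0
L = 16 (L = -4*(-4 - 1*0) = -4*(-4 + 0) = -4*(-4) = 16)
Y(r, T) = -3*T/208 (Y(r, T) = T/(-13) + T/16 = T*(-1/13) + T*(1/16) = -T/13 + T/16 = -3*T/208)
Y(-16, -18)*a = -3/208*(-18)*(-32) = (27/104)*(-32) = -108/13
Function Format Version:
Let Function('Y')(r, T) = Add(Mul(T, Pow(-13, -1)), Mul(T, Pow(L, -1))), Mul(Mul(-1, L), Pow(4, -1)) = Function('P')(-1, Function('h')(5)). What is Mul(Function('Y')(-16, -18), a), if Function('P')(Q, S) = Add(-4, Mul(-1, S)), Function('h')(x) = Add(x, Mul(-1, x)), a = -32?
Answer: Rational(-108, 13) ≈ -8.3077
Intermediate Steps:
Function('h')(x) = 0
L = 16 (L = Mul(-4, Add(-4, Mul(-1, 0))) = Mul(-4, Add(-4, 0)) = Mul(-4, -4) = 16)
Function('Y')(r, T) = Mul(Rational(-3, 208), T) (Function('Y')(r, T) = Add(Mul(T, Pow(-13, -1)), Mul(T, Pow(16, -1))) = Add(Mul(T, Rational(-1, 13)), Mul(T, Rational(1, 16))) = Add(Mul(Rational(-1, 13), T), Mul(Rational(1, 16), T)) = Mul(Rational(-3, 208), T))
Mul(Function('Y')(-16, -18), a) = Mul(Mul(Rational(-3, 208), -18), -32) = Mul(Rational(27, 104), -32) = Rational(-108, 13)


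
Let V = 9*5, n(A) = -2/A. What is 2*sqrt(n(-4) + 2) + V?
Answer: 45 + sqrt(10) ≈ 48.162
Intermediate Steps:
V = 45
2*sqrt(n(-4) + 2) + V = 2*sqrt(-2/(-4) + 2) + 45 = 2*sqrt(-2*(-1/4) + 2) + 45 = 2*sqrt(1/2 + 2) + 45 = 2*sqrt(5/2) + 45 = 2*(sqrt(10)/2) + 45 = sqrt(10) + 45 = 45 + sqrt(10)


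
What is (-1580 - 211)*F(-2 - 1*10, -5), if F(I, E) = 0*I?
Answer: 0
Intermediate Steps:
F(I, E) = 0
(-1580 - 211)*F(-2 - 1*10, -5) = (-1580 - 211)*0 = -1791*0 = 0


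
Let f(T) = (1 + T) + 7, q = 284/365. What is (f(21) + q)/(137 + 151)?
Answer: 3623/35040 ≈ 0.10340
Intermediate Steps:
q = 284/365 (q = 284*(1/365) = 284/365 ≈ 0.77808)
f(T) = 8 + T
(f(21) + q)/(137 + 151) = ((8 + 21) + 284/365)/(137 + 151) = (29 + 284/365)/288 = (10869/365)*(1/288) = 3623/35040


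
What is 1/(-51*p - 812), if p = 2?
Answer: -1/914 ≈ -0.0010941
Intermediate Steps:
1/(-51*p - 812) = 1/(-51*2 - 812) = 1/(-102 - 812) = 1/(-914) = -1/914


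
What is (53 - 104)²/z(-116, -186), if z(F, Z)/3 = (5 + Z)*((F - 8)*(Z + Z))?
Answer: -289/2783056 ≈ -0.00010384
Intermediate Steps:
z(F, Z) = 6*Z*(-8 + F)*(5 + Z) (z(F, Z) = 3*((5 + Z)*((F - 8)*(Z + Z))) = 3*((5 + Z)*((-8 + F)*(2*Z))) = 3*((5 + Z)*(2*Z*(-8 + F))) = 3*(2*Z*(-8 + F)*(5 + Z)) = 6*Z*(-8 + F)*(5 + Z))
(53 - 104)²/z(-116, -186) = (53 - 104)²/((6*(-186)*(-40 - 8*(-186) + 5*(-116) - 116*(-186)))) = (-51)²/((6*(-186)*(-40 + 1488 - 580 + 21576))) = 2601/((6*(-186)*22444)) = 2601/(-25047504) = 2601*(-1/25047504) = -289/2783056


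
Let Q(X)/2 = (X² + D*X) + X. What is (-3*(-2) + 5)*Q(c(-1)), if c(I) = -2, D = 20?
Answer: -836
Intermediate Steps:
Q(X) = 2*X² + 42*X (Q(X) = 2*((X² + 20*X) + X) = 2*(X² + 21*X) = 2*X² + 42*X)
(-3*(-2) + 5)*Q(c(-1)) = (-3*(-2) + 5)*(2*(-2)*(21 - 2)) = (6 + 5)*(2*(-2)*19) = 11*(-76) = -836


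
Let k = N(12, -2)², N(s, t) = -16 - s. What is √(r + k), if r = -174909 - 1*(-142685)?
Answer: 4*I*√1965 ≈ 177.31*I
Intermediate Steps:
k = 784 (k = (-16 - 1*12)² = (-16 - 12)² = (-28)² = 784)
r = -32224 (r = -174909 + 142685 = -32224)
√(r + k) = √(-32224 + 784) = √(-31440) = 4*I*√1965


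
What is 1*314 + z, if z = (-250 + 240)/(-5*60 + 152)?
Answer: 23241/74 ≈ 314.07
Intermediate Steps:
z = 5/74 (z = -10/(-300 + 152) = -10/(-148) = -10*(-1/148) = 5/74 ≈ 0.067568)
1*314 + z = 1*314 + 5/74 = 314 + 5/74 = 23241/74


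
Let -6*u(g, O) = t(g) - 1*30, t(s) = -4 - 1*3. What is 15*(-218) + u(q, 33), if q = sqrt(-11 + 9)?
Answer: -19583/6 ≈ -3263.8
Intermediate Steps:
t(s) = -7 (t(s) = -4 - 3 = -7)
q = I*sqrt(2) (q = sqrt(-2) = I*sqrt(2) ≈ 1.4142*I)
u(g, O) = 37/6 (u(g, O) = -(-7 - 1*30)/6 = -(-7 - 30)/6 = -1/6*(-37) = 37/6)
15*(-218) + u(q, 33) = 15*(-218) + 37/6 = -3270 + 37/6 = -19583/6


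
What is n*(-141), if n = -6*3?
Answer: 2538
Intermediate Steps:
n = -18
n*(-141) = -18*(-141) = 2538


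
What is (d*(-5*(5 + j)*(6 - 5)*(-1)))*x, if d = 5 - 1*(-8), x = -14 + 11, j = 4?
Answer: -1755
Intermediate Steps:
x = -3
d = 13 (d = 5 + 8 = 13)
(d*(-5*(5 + j)*(6 - 5)*(-1)))*x = (13*(-5*(5 + 4)*(6 - 5)*(-1)))*(-3) = (13*(-45*(-1)))*(-3) = (13*45)*(-3) = 585*(-3) = -1755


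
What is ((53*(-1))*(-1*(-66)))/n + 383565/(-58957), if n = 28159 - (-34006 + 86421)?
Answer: -4548760527/715030496 ≈ -6.3616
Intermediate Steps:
n = -24256 (n = 28159 - 1*52415 = 28159 - 52415 = -24256)
((53*(-1))*(-1*(-66)))/n + 383565/(-58957) = ((53*(-1))*(-1*(-66)))/(-24256) + 383565/(-58957) = -53*66*(-1/24256) + 383565*(-1/58957) = -3498*(-1/24256) - 383565/58957 = 1749/12128 - 383565/58957 = -4548760527/715030496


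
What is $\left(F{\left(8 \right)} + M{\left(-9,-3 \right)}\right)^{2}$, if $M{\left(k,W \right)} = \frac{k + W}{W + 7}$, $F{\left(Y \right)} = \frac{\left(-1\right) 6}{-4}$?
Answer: $\frac{9}{4} \approx 2.25$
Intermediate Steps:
$F{\left(Y \right)} = \frac{3}{2}$ ($F{\left(Y \right)} = \left(-6\right) \left(- \frac{1}{4}\right) = \frac{3}{2}$)
$M{\left(k,W \right)} = \frac{W + k}{7 + W}$
$\left(F{\left(8 \right)} + M{\left(-9,-3 \right)}\right)^{2} = \left(\frac{3}{2} + \frac{-3 - 9}{7 - 3}\right)^{2} = \left(\frac{3}{2} + \frac{1}{4} \left(-12\right)\right)^{2} = \left(\frac{3}{2} - 3\right)^{2} = \left(- \frac{3}{2}\right)^{2} = \frac{9}{4}$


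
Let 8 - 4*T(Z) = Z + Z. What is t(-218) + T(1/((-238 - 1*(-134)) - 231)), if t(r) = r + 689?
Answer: 316911/670 ≈ 473.00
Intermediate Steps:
t(r) = 689 + r
T(Z) = 2 - Z/2 (T(Z) = 2 - (Z + Z)/4 = 2 - Z/2)
t(-218) + T(1/((-238 - 1*(-134)) - 231)) = (689 - 218) + (2 - 1/(2*((-238 - 1*(-134)) - 231))) = 471 + (2 - 1/(2*((-238 + 134) - 231))) = 471 + (2 - 1/(2*(-104 - 231))) = 471 + (2 - ½/(-335)) = 471 + (2 - ½*(-1/335)) = 471 + (2 + 1/670) = 471 + 1341/670 = 316911/670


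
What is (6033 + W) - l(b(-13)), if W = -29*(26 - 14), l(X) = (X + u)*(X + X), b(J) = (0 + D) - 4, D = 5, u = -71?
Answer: 5825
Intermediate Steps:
b(J) = 1 (b(J) = (0 + 5) - 4 = 5 - 4 = 1)
l(X) = 2*X*(-71 + X) (l(X) = (X - 71)*(X + X) = (-71 + X)*(2*X) = 2*X*(-71 + X))
W = -348 (W = -29*12 = -348)
(6033 + W) - l(b(-13)) = (6033 - 348) - 2*(-71 + 1) = 5685 - 2*(-70) = 5685 - 1*(-140) = 5685 + 140 = 5825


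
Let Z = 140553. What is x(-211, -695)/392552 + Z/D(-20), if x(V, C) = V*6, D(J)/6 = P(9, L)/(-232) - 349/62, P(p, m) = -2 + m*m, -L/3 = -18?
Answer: -5511319442315/4279405628 ≈ -1287.9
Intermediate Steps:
L = 54 (L = -3*(-18) = 54)
P(p, m) = -2 + m²
D(J) = -196227/1798 (D(J) = 6*((-2 + 54²)/(-232) - 349/62) = 6*((-2 + 2916)*(-1/232) - 349*1/62) = 6*(2914*(-1/232) - 349/62) = 6*(-1457/116 - 349/62) = 6*(-65409/3596) = -196227/1798)
x(V, C) = 6*V
x(-211, -695)/392552 + Z/D(-20) = (6*(-211))/392552 + 140553/(-196227/1798) = -1266*1/392552 + 140553*(-1798/196227) = -633/196276 - 28079366/21803 = -5511319442315/4279405628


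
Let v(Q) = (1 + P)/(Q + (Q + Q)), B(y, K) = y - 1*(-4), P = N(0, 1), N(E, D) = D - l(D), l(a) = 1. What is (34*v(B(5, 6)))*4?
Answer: 136/27 ≈ 5.0370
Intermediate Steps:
N(E, D) = -1 + D (N(E, D) = D - 1*1 = D - 1 = -1 + D)
P = 0 (P = -1 + 1 = 0)
B(y, K) = 4 + y (B(y, K) = y + 4 = 4 + y)
v(Q) = 1/(3*Q) (v(Q) = (1 + 0)/(Q + (Q + Q)) = 1/(Q + 2*Q) = 1/(3*Q))
(34*v(B(5, 6)))*4 = (34*(1/(3*(4 + 5))))*4 = (34*((1/3)/9))*4 = (34*((1/3)*(1/9)))*4 = (34*(1/27))*4 = (34/27)*4 = 136/27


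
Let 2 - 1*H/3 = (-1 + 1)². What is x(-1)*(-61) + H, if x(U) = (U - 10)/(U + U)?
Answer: -659/2 ≈ -329.50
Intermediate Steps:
H = 6 (H = 6 - 3*(-1 + 1)² = 6 - 3*0² = 6 - 3*0 = 6 + 0 = 6)
x(U) = (-10 + U)/(2*U) (x(U) = (-10 + U)/((2*U)) = (-10 + U)*(1/(2*U)) = (-10 + U)/(2*U))
x(-1)*(-61) + H = ((½)*(-10 - 1)/(-1))*(-61) + 6 = ((½)*(-1)*(-11))*(-61) + 6 = (11/2)*(-61) + 6 = -671/2 + 6 = -659/2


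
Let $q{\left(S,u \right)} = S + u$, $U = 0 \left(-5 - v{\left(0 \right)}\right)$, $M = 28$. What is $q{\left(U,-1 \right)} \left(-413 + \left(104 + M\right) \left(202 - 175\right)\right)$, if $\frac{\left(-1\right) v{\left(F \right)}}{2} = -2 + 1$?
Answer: $-3151$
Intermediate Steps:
$v{\left(F \right)} = 2$ ($v{\left(F \right)} = - 2 \left(-2 + 1\right) = \left(-2\right) \left(-1\right) = 2$)
$U = 0$ ($U = 0 \left(-5 - 2\right) = 0 \left(-7\right) = 0$)
$q{\left(U,-1 \right)} \left(-413 + \left(104 + M\right) \left(202 - 175\right)\right) = \left(0 - 1\right) \left(-413 + \left(104 + 28\right) \left(202 - 175\right)\right) = - (-413 + 132 \cdot 27) = - (-413 + 3564) = \left(-1\right) 3151 = -3151$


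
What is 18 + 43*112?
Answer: 4834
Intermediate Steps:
18 + 43*112 = 18 + 4816 = 4834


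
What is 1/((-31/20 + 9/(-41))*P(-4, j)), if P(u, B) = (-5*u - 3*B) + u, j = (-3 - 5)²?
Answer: 205/63844 ≈ 0.0032110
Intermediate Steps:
j = 64 (j = (-8)² = 64)
P(u, B) = -4*u - 3*B
1/((-31/20 + 9/(-41))*P(-4, j)) = 1/((-31/20 + 9/(-41))*(-4*(-4) - 3*64)) = 1/((-31*1/20 + 9*(-1/41))*(16 - 192)) = 1/((-31/20 - 9/41)*(-176)) = 1/(-1451/820*(-176)) = 1/(63844/205) = 205/63844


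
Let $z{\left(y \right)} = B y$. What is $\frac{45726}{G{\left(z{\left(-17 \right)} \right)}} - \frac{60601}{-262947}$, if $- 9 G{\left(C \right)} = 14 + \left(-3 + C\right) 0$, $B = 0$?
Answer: $- \frac{54105391142}{1840629} \approx -29395.0$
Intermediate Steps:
$z{\left(y \right)} = 0$ ($z{\left(y \right)} = 0 y = 0$)
$G{\left(C \right)} = - \frac{14}{9}$ ($G{\left(C \right)} = - \frac{14 + \left(-3 + C\right) 0}{9} = - \frac{14 + 0}{9} = \left(- \frac{1}{9}\right) 14 = - \frac{14}{9}$)
$\frac{45726}{G{\left(z{\left(-17 \right)} \right)}} - \frac{60601}{-262947} = \frac{45726}{- \frac{14}{9}} - \frac{60601}{-262947} = 45726 \left(- \frac{9}{14}\right) - - \frac{60601}{262947} = - \frac{205767}{7} + \frac{60601}{262947} = - \frac{54105391142}{1840629}$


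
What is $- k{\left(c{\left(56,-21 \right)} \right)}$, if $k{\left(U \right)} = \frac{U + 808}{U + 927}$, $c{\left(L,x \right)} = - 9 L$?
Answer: $- \frac{304}{423} \approx -0.71868$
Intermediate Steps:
$k{\left(U \right)} = \frac{808 + U}{927 + U}$
$- k{\left(c{\left(56,-21 \right)} \right)} = - \frac{808 - 504}{927 - 504} = - \frac{304}{423}$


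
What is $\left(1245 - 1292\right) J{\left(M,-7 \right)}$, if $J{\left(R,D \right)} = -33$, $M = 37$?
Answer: $1551$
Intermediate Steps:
$\left(1245 - 1292\right) J{\left(M,-7 \right)} = \left(1245 - 1292\right) \left(-33\right) = \left(-47\right) \left(-33\right) = 1551$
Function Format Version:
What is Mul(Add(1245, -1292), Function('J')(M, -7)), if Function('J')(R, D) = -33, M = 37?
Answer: 1551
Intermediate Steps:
Mul(Add(1245, -1292), Function('J')(M, -7)) = Mul(Add(1245, -1292), -33) = Mul(-47, -33) = 1551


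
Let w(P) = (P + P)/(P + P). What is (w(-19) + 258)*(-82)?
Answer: -21238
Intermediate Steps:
w(P) = 1 (w(P) = (2*P)/((2*P)) = (2*P)*(1/(2*P)) = 1)
(w(-19) + 258)*(-82) = (1 + 258)*(-82) = 259*(-82) = -21238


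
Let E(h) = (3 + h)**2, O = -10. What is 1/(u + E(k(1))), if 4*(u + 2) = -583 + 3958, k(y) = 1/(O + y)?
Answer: 324/275431 ≈ 0.0011763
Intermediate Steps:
k(y) = 1/(-10 + y)
u = 3367/4 (u = -2 + (-583 + 3958)/4 = -2 + (1/4)*3375 = -2 + 3375/4 = 3367/4 ≈ 841.75)
1/(u + E(k(1))) = 1/(3367/4 + (3 + 1/(-10 + 1))**2) = 1/(3367/4 + (3 + 1/(-9))**2) = 1/(3367/4 + (3 - 1/9)**2) = 1/(3367/4 + (26/9)**2) = 1/(3367/4 + 676/81) = 1/(275431/324) = 324/275431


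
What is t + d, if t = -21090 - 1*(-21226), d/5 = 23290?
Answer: 116586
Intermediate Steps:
d = 116450 (d = 5*23290 = 116450)
t = 136 (t = -21090 + 21226 = 136)
t + d = 136 + 116450 = 116586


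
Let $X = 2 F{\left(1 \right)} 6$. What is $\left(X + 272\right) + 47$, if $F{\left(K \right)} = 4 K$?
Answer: $367$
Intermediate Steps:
$X = 48$ ($X = 2 \cdot 4 \cdot 1 \cdot 6 = 2 \cdot 4 \cdot 6 = 8 \cdot 6 = 48$)
$\left(X + 272\right) + 47 = \left(48 + 272\right) + 47 = 320 + 47 = 367$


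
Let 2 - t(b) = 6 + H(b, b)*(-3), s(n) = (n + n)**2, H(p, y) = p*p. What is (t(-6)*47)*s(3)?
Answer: 175968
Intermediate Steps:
H(p, y) = p**2
s(n) = 4*n**2 (s(n) = (2*n)**2 = 4*n**2)
t(b) = -4 + 3*b**2 (t(b) = 2 - (6 + b**2*(-3)) = 2 - (6 - 3*b**2) = 2 + (-6 + 3*b**2) = -4 + 3*b**2)
(t(-6)*47)*s(3) = ((-4 + 3*(-6)**2)*47)*(4*3**2) = ((-4 + 3*36)*47)*(4*9) = ((-4 + 108)*47)*36 = (104*47)*36 = 4888*36 = 175968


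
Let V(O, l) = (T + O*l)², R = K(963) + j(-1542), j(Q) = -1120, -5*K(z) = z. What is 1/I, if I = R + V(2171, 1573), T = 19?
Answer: 5/58311193293457 ≈ 8.5747e-14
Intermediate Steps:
K(z) = -z/5
R = -6563/5 (R = -⅕*963 - 1120 = -963/5 - 1120 = -6563/5 ≈ -1312.6)
V(O, l) = (19 + O*l)²
I = 58311193293457/5 (I = -6563/5 + (19 + 2171*1573)² = -6563/5 + (19 + 3414983)² = -6563/5 + 3415002² = -6563/5 + 11662238660004 = 58311193293457/5 ≈ 1.1662e+13)
1/I = 1/(58311193293457/5) = 5/58311193293457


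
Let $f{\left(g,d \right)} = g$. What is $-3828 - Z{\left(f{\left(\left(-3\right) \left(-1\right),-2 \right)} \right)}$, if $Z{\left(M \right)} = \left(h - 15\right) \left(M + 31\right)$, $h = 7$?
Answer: $-3556$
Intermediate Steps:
$Z{\left(M \right)} = -248 - 8 M$ ($Z{\left(M \right)} = \left(7 - 15\right) \left(M + 31\right) = - 8 \left(31 + M\right) = -248 - 8 M$)
$-3828 - Z{\left(f{\left(\left(-3\right) \left(-1\right),-2 \right)} \right)} = -3828 - \left(-248 - 8 \left(\left(-3\right) \left(-1\right)\right)\right) = -3828 - \left(-248 - 24\right) = -3828 - -272 = -3828 + 272 = -3556$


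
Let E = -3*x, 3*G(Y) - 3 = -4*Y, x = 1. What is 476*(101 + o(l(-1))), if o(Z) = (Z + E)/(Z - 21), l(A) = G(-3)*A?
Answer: 626892/13 ≈ 48222.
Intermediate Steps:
G(Y) = 1 - 4*Y/3 (G(Y) = 1 + (-4*Y)/3 = 1 - 4*Y/3)
E = -3 (E = -3*1 = -3)
l(A) = 5*A (l(A) = (1 - 4/3*(-3))*A = (1 + 4)*A = 5*A)
o(Z) = (-3 + Z)/(-21 + Z) (o(Z) = (Z - 3)/(Z - 21) = (-3 + Z)/(-21 + Z))
476*(101 + o(l(-1))) = 476*(101 + (-3 + 5*(-1))/(-21 + 5*(-1))) = 476*(101 + (-3 - 5)/(-21 - 5)) = 476*(101 - 8/(-26)) = 476*(101 - 1/26*(-8)) = 476*(101 + 4/13) = 476*(1317/13) = 626892/13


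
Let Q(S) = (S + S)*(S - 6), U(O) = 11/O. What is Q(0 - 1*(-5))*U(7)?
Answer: -110/7 ≈ -15.714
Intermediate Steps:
Q(S) = 2*S*(-6 + S) (Q(S) = (2*S)*(-6 + S) = 2*S*(-6 + S))
Q(0 - 1*(-5))*U(7) = (2*(0 - 1*(-5))*(-6 + (0 - 1*(-5))))*(11/7) = (2*(0 + 5)*(-6 + (0 + 5)))*(11*(⅐)) = (2*5*(-6 + 5))*(11/7) = (2*5*(-1))*(11/7) = -10*11/7 = -110/7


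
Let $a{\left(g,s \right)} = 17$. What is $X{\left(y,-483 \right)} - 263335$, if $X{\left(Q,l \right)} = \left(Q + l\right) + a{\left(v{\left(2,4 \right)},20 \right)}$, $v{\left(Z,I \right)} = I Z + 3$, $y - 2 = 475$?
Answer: $-263324$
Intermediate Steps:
$y = 477$ ($y = 2 + 475 = 477$)
$v{\left(Z,I \right)} = 3 + I Z$
$X{\left(Q,l \right)} = 17 + Q + l$ ($X{\left(Q,l \right)} = \left(Q + l\right) + 17 = 17 + Q + l$)
$X{\left(y,-483 \right)} - 263335 = \left(17 + 477 - 483\right) - 263335 = 11 - 263335 = -263324$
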